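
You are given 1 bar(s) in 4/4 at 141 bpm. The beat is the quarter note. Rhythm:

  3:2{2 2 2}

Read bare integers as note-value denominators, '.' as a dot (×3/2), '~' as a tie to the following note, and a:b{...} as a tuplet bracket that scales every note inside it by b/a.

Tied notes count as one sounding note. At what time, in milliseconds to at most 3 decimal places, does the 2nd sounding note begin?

1. 0.0ms @ 0 + 567.376ms (4/3)
2. 567.376ms @ 4/3 + 567.376ms (4/3)
3. 1134.752ms @ 8/3 + 567.376ms (4/3)

note 2 onset = 4/3b = 567.376ms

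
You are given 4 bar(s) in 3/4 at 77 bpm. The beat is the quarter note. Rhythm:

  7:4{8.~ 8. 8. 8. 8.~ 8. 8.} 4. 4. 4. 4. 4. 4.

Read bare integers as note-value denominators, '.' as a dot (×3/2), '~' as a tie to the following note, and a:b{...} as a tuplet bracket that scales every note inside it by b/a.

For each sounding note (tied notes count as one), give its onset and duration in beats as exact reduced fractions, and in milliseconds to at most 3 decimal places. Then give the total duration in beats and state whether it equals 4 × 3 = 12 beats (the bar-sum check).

1) 0.0ms=0b +667.904ms=6/7b
2) 667.904ms=6/7b +333.952ms=3/7b
3) 1001.855ms=9/7b +333.952ms=3/7b
4) 1335.807ms=12/7b +667.904ms=6/7b
5) 2003.711ms=18/7b +333.952ms=3/7b
6) 2337.662ms=3b +1168.831ms=3/2b
7) 3506.494ms=9/2b +1168.831ms=3/2b
8) 4675.325ms=6b +1168.831ms=3/2b
9) 5844.156ms=15/2b +1168.831ms=3/2b
10) 7012.987ms=9b +1168.831ms=3/2b
11) 8181.818ms=21/2b +1168.831ms=3/2b
Σ=12b of 12 (77bpm 3/4) — PASS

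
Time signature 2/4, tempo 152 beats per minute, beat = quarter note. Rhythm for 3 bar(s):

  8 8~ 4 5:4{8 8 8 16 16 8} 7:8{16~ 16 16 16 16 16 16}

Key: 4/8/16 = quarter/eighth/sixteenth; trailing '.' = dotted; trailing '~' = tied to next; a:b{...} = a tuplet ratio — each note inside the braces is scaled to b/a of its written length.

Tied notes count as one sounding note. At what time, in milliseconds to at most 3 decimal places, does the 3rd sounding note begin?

1. 0.0ms @ 0 + 197.368ms (1/2)
2. 197.368ms @ 1/2 + 592.105ms (3/2)
3. 789.474ms @ 2 + 157.895ms (2/5)
4. 947.368ms @ 12/5 + 157.895ms (2/5)
5. 1105.263ms @ 14/5 + 157.895ms (2/5)
6. 1263.158ms @ 16/5 + 78.947ms (1/5)
7. 1342.105ms @ 17/5 + 78.947ms (1/5)
8. 1421.053ms @ 18/5 + 157.895ms (2/5)
9. 1578.947ms @ 4 + 225.564ms (4/7)
10. 1804.511ms @ 32/7 + 112.782ms (2/7)
11. 1917.293ms @ 34/7 + 112.782ms (2/7)
12. 2030.075ms @ 36/7 + 112.782ms (2/7)
13. 2142.857ms @ 38/7 + 112.782ms (2/7)
14. 2255.639ms @ 40/7 + 112.782ms (2/7)

note 3 onset = 2b = 789.474ms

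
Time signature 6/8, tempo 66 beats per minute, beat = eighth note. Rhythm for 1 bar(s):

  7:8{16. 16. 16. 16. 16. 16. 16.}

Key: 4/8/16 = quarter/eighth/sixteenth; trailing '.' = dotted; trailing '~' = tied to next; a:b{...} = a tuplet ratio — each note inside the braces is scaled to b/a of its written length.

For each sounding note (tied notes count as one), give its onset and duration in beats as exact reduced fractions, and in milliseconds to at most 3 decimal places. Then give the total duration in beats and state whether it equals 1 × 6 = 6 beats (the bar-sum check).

1) 0.0ms=0b +779.221ms=6/7b
2) 779.221ms=6/7b +779.221ms=6/7b
3) 1558.442ms=12/7b +779.221ms=6/7b
4) 2337.662ms=18/7b +779.221ms=6/7b
5) 3116.883ms=24/7b +779.221ms=6/7b
6) 3896.104ms=30/7b +779.221ms=6/7b
7) 4675.325ms=36/7b +779.221ms=6/7b
Σ=6b of 6 (66bpm 6/8) — PASS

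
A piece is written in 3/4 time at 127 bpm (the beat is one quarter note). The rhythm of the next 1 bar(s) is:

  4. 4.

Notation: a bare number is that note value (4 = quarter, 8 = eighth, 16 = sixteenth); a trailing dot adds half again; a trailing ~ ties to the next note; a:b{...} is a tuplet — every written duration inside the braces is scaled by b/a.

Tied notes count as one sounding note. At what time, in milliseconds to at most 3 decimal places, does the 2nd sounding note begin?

note 2 onset = 3/2b = 708.661ms

1. 0.0ms @ 0 + 708.661ms (3/2)
2. 708.661ms @ 3/2 + 708.661ms (3/2)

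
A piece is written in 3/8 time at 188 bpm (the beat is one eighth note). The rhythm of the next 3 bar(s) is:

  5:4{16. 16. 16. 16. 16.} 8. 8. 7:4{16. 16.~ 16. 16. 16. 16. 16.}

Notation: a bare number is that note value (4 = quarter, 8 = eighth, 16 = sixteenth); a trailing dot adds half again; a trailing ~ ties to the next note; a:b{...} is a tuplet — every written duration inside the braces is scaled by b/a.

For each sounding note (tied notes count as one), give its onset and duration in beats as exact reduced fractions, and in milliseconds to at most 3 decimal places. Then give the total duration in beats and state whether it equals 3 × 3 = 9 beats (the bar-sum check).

1) 0.0ms=0b +191.489ms=3/5b
2) 191.489ms=3/5b +191.489ms=3/5b
3) 382.979ms=6/5b +191.489ms=3/5b
4) 574.468ms=9/5b +191.489ms=3/5b
5) 765.957ms=12/5b +191.489ms=3/5b
6) 957.447ms=3b +478.723ms=3/2b
7) 1436.17ms=9/2b +478.723ms=3/2b
8) 1914.894ms=6b +136.778ms=3/7b
9) 2051.672ms=45/7b +273.556ms=6/7b
10) 2325.228ms=51/7b +136.778ms=3/7b
11) 2462.006ms=54/7b +136.778ms=3/7b
12) 2598.784ms=57/7b +136.778ms=3/7b
13) 2735.562ms=60/7b +136.778ms=3/7b
Σ=9b of 9 (188bpm 3/8) — PASS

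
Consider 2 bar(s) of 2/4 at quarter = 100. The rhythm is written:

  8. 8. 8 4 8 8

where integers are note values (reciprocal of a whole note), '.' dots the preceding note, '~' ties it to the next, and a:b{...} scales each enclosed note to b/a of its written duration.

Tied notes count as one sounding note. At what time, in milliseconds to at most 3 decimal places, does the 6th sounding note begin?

note 6 onset = 7/2b = 2100.0ms

1. 0.0ms @ 0 + 450.0ms (3/4)
2. 450.0ms @ 3/4 + 450.0ms (3/4)
3. 900.0ms @ 3/2 + 300.0ms (1/2)
4. 1200.0ms @ 2 + 600.0ms (1)
5. 1800.0ms @ 3 + 300.0ms (1/2)
6. 2100.0ms @ 7/2 + 300.0ms (1/2)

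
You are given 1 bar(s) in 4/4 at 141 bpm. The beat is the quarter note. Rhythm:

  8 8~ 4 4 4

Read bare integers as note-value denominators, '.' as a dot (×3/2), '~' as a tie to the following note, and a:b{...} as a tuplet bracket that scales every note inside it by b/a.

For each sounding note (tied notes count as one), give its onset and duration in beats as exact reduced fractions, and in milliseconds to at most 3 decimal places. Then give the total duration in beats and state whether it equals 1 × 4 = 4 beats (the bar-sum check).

1) 0.0ms=0b +212.766ms=1/2b
2) 212.766ms=1/2b +638.298ms=3/2b
3) 851.064ms=2b +425.532ms=1b
4) 1276.596ms=3b +425.532ms=1b
Σ=4b of 4 (141bpm 4/4) — PASS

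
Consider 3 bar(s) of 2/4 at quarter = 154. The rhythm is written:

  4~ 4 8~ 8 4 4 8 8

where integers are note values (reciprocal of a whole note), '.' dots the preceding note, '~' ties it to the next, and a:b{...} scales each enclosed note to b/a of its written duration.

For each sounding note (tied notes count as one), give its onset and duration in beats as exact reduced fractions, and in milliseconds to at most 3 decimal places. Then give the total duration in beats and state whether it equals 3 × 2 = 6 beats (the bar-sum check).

1) 0.0ms=0b +779.221ms=2b
2) 779.221ms=2b +389.61ms=1b
3) 1168.831ms=3b +389.61ms=1b
4) 1558.442ms=4b +389.61ms=1b
5) 1948.052ms=5b +194.805ms=1/2b
6) 2142.857ms=11/2b +194.805ms=1/2b
Σ=6b of 6 (154bpm 2/4) — PASS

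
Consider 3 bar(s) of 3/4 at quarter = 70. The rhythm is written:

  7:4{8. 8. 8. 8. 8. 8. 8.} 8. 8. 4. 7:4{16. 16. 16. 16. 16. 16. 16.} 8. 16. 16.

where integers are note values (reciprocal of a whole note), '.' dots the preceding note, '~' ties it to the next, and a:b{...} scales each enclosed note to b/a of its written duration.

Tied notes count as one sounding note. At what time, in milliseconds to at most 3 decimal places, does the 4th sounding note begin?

1. 0.0ms @ 0 + 367.347ms (3/7)
2. 367.347ms @ 3/7 + 367.347ms (3/7)
3. 734.694ms @ 6/7 + 367.347ms (3/7)
4. 1102.041ms @ 9/7 + 367.347ms (3/7)
5. 1469.388ms @ 12/7 + 367.347ms (3/7)
6. 1836.735ms @ 15/7 + 367.347ms (3/7)
7. 2204.082ms @ 18/7 + 367.347ms (3/7)
8. 2571.429ms @ 3 + 642.857ms (3/4)
9. 3214.286ms @ 15/4 + 642.857ms (3/4)
10. 3857.143ms @ 9/2 + 1285.714ms (3/2)
11. 5142.857ms @ 6 + 183.673ms (3/14)
12. 5326.531ms @ 87/14 + 183.673ms (3/14)
13. 5510.204ms @ 45/7 + 183.673ms (3/14)
14. 5693.878ms @ 93/14 + 183.673ms (3/14)
15. 5877.551ms @ 48/7 + 183.673ms (3/14)
16. 6061.224ms @ 99/14 + 183.673ms (3/14)
17. 6244.898ms @ 51/7 + 183.673ms (3/14)
18. 6428.571ms @ 15/2 + 642.857ms (3/4)
19. 7071.429ms @ 33/4 + 321.429ms (3/8)
20. 7392.857ms @ 69/8 + 321.429ms (3/8)

note 4 onset = 9/7b = 1102.041ms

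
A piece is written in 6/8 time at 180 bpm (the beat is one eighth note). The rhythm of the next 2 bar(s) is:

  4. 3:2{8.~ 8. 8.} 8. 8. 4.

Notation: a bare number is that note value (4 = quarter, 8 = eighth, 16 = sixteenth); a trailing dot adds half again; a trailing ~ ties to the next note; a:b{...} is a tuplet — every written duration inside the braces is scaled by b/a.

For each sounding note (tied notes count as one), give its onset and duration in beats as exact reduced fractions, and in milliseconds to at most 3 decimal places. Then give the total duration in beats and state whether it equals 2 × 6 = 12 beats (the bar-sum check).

1) 0.0ms=0b +1000.0ms=3b
2) 1000.0ms=3b +666.667ms=2b
3) 1666.667ms=5b +333.333ms=1b
4) 2000.0ms=6b +500.0ms=3/2b
5) 2500.0ms=15/2b +500.0ms=3/2b
6) 3000.0ms=9b +1000.0ms=3b
Σ=12b of 12 (180bpm 6/8) — PASS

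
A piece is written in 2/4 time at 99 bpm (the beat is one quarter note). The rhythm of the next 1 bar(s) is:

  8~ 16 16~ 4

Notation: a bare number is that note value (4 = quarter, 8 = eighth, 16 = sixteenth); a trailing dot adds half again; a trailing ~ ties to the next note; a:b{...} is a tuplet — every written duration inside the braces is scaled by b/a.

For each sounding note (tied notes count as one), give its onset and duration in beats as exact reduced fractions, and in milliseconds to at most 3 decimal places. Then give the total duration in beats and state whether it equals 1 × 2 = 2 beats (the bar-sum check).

1) 0.0ms=0b +454.545ms=3/4b
2) 454.545ms=3/4b +757.576ms=5/4b
Σ=2b of 2 (99bpm 2/4) — PASS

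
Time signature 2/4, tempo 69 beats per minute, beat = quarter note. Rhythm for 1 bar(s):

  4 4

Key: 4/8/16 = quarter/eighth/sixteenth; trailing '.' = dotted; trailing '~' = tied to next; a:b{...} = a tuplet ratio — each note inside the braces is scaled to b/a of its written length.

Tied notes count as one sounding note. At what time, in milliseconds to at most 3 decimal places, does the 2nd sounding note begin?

1. 0.0ms @ 0 + 869.565ms (1)
2. 869.565ms @ 1 + 869.565ms (1)

note 2 onset = 1b = 869.565ms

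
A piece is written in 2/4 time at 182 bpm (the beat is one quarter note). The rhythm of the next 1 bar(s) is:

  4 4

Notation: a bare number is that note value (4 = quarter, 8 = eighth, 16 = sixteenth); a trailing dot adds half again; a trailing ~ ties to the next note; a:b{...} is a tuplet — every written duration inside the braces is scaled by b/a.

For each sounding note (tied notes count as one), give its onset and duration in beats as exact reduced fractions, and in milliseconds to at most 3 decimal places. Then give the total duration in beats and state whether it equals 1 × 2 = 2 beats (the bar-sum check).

1) 0.0ms=0b +329.67ms=1b
2) 329.67ms=1b +329.67ms=1b
Σ=2b of 2 (182bpm 2/4) — PASS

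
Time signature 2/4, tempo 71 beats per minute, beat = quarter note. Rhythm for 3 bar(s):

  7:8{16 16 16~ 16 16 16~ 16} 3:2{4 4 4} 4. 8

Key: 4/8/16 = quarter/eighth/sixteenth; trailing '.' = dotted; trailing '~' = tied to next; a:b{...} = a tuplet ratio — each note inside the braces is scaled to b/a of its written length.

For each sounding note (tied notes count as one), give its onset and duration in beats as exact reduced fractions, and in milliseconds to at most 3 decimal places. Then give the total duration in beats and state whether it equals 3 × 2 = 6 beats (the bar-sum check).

1) 0.0ms=0b +241.449ms=2/7b
2) 241.449ms=2/7b +241.449ms=2/7b
3) 482.897ms=4/7b +482.897ms=4/7b
4) 965.795ms=8/7b +241.449ms=2/7b
5) 1207.243ms=10/7b +482.897ms=4/7b
6) 1690.141ms=2b +563.38ms=2/3b
7) 2253.521ms=8/3b +563.38ms=2/3b
8) 2816.901ms=10/3b +563.38ms=2/3b
9) 3380.282ms=4b +1267.606ms=3/2b
10) 4647.887ms=11/2b +422.535ms=1/2b
Σ=6b of 6 (71bpm 2/4) — PASS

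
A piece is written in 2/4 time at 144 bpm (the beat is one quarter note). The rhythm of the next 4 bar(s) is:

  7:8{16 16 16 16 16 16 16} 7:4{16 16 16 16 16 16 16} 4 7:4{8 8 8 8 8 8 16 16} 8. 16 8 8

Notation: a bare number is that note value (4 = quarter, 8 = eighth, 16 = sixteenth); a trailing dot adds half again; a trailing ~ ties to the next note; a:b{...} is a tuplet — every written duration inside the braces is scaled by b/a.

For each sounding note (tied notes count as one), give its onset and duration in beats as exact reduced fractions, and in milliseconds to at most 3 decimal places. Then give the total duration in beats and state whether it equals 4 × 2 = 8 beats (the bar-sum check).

1) 0.0ms=0b +119.048ms=2/7b
2) 119.048ms=2/7b +119.048ms=2/7b
3) 238.095ms=4/7b +119.048ms=2/7b
4) 357.143ms=6/7b +119.048ms=2/7b
5) 476.19ms=8/7b +119.048ms=2/7b
6) 595.238ms=10/7b +119.048ms=2/7b
7) 714.286ms=12/7b +119.048ms=2/7b
8) 833.333ms=2b +59.524ms=1/7b
9) 892.857ms=15/7b +59.524ms=1/7b
10) 952.381ms=16/7b +59.524ms=1/7b
11) 1011.905ms=17/7b +59.524ms=1/7b
12) 1071.429ms=18/7b +59.524ms=1/7b
13) 1130.952ms=19/7b +59.524ms=1/7b
14) 1190.476ms=20/7b +59.524ms=1/7b
15) 1250.0ms=3b +416.667ms=1b
16) 1666.667ms=4b +119.048ms=2/7b
17) 1785.714ms=30/7b +119.048ms=2/7b
18) 1904.762ms=32/7b +119.048ms=2/7b
19) 2023.81ms=34/7b +119.048ms=2/7b
20) 2142.857ms=36/7b +119.048ms=2/7b
21) 2261.905ms=38/7b +119.048ms=2/7b
22) 2380.952ms=40/7b +59.524ms=1/7b
23) 2440.476ms=41/7b +59.524ms=1/7b
24) 2500.0ms=6b +312.5ms=3/4b
25) 2812.5ms=27/4b +104.167ms=1/4b
26) 2916.667ms=7b +208.333ms=1/2b
27) 3125.0ms=15/2b +208.333ms=1/2b
Σ=8b of 8 (144bpm 2/4) — PASS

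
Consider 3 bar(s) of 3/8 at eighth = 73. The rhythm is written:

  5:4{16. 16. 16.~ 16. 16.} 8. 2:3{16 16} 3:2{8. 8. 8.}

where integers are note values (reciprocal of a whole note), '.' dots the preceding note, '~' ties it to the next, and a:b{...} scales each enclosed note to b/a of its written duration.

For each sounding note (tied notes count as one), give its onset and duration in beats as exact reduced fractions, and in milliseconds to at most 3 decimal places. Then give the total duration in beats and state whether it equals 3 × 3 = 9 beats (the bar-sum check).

1) 0.0ms=0b +493.151ms=3/5b
2) 493.151ms=3/5b +493.151ms=3/5b
3) 986.301ms=6/5b +986.301ms=6/5b
4) 1972.603ms=12/5b +493.151ms=3/5b
5) 2465.753ms=3b +1232.877ms=3/2b
6) 3698.63ms=9/2b +616.438ms=3/4b
7) 4315.068ms=21/4b +616.438ms=3/4b
8) 4931.507ms=6b +821.918ms=1b
9) 5753.425ms=7b +821.918ms=1b
10) 6575.342ms=8b +821.918ms=1b
Σ=9b of 9 (73bpm 3/8) — PASS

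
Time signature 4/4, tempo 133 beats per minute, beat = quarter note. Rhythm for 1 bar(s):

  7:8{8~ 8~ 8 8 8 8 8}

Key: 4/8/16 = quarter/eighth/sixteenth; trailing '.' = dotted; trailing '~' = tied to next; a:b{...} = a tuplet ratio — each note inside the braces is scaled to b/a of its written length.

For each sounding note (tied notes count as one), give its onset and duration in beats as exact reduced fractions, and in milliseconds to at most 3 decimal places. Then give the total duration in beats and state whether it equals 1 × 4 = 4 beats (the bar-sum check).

1) 0.0ms=0b +773.362ms=12/7b
2) 773.362ms=12/7b +257.787ms=4/7b
3) 1031.149ms=16/7b +257.787ms=4/7b
4) 1288.937ms=20/7b +257.787ms=4/7b
5) 1546.724ms=24/7b +257.787ms=4/7b
Σ=4b of 4 (133bpm 4/4) — PASS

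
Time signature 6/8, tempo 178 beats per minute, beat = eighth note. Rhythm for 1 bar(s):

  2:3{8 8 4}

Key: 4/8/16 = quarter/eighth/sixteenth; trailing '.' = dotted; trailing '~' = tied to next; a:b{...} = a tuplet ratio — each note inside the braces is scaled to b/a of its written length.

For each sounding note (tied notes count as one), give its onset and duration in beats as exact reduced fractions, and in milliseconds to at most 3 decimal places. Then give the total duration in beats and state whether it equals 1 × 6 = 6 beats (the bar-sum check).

1) 0.0ms=0b +505.618ms=3/2b
2) 505.618ms=3/2b +505.618ms=3/2b
3) 1011.236ms=3b +1011.236ms=3b
Σ=6b of 6 (178bpm 6/8) — PASS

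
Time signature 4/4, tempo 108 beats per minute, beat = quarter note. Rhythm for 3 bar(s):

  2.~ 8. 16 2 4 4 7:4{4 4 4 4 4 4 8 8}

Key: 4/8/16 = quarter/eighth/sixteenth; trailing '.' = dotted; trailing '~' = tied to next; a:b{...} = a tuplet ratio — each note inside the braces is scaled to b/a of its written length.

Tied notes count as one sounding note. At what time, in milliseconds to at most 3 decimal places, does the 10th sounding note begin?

note 10 onset = 72/7b = 5714.286ms

1. 0.0ms @ 0 + 2083.333ms (15/4)
2. 2083.333ms @ 15/4 + 138.889ms (1/4)
3. 2222.222ms @ 4 + 1111.111ms (2)
4. 3333.333ms @ 6 + 555.556ms (1)
5. 3888.889ms @ 7 + 555.556ms (1)
6. 4444.444ms @ 8 + 317.46ms (4/7)
7. 4761.905ms @ 60/7 + 317.46ms (4/7)
8. 5079.365ms @ 64/7 + 317.46ms (4/7)
9. 5396.825ms @ 68/7 + 317.46ms (4/7)
10. 5714.286ms @ 72/7 + 317.46ms (4/7)
11. 6031.746ms @ 76/7 + 317.46ms (4/7)
12. 6349.206ms @ 80/7 + 158.73ms (2/7)
13. 6507.937ms @ 82/7 + 158.73ms (2/7)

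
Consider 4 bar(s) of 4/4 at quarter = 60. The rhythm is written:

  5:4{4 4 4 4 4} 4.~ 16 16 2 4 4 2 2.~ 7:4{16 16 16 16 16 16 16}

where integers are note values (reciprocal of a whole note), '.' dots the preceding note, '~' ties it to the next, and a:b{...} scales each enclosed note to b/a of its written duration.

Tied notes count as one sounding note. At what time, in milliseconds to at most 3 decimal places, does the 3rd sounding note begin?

note 3 onset = 8/5b = 1600.0ms

1. 0.0ms @ 0 + 800.0ms (4/5)
2. 800.0ms @ 4/5 + 800.0ms (4/5)
3. 1600.0ms @ 8/5 + 800.0ms (4/5)
4. 2400.0ms @ 12/5 + 800.0ms (4/5)
5. 3200.0ms @ 16/5 + 800.0ms (4/5)
6. 4000.0ms @ 4 + 1750.0ms (7/4)
7. 5750.0ms @ 23/4 + 250.0ms (1/4)
8. 6000.0ms @ 6 + 2000.0ms (2)
9. 8000.0ms @ 8 + 1000.0ms (1)
10. 9000.0ms @ 9 + 1000.0ms (1)
11. 10000.0ms @ 10 + 2000.0ms (2)
12. 12000.0ms @ 12 + 3142.857ms (22/7)
13. 15142.857ms @ 106/7 + 142.857ms (1/7)
14. 15285.714ms @ 107/7 + 142.857ms (1/7)
15. 15428.571ms @ 108/7 + 142.857ms (1/7)
16. 15571.429ms @ 109/7 + 142.857ms (1/7)
17. 15714.286ms @ 110/7 + 142.857ms (1/7)
18. 15857.143ms @ 111/7 + 142.857ms (1/7)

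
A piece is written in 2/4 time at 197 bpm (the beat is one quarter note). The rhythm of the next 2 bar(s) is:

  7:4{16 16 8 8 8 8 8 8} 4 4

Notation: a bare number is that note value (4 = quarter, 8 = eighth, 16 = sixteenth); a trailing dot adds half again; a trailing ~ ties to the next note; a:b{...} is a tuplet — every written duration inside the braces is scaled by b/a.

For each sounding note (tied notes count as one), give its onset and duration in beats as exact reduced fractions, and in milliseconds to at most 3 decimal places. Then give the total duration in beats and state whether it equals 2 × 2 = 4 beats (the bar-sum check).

1) 0.0ms=0b +43.51ms=1/7b
2) 43.51ms=1/7b +43.51ms=1/7b
3) 87.02ms=2/7b +87.02ms=2/7b
4) 174.039ms=4/7b +87.02ms=2/7b
5) 261.059ms=6/7b +87.02ms=2/7b
6) 348.078ms=8/7b +87.02ms=2/7b
7) 435.098ms=10/7b +87.02ms=2/7b
8) 522.117ms=12/7b +87.02ms=2/7b
9) 609.137ms=2b +304.569ms=1b
10) 913.706ms=3b +304.569ms=1b
Σ=4b of 4 (197bpm 2/4) — PASS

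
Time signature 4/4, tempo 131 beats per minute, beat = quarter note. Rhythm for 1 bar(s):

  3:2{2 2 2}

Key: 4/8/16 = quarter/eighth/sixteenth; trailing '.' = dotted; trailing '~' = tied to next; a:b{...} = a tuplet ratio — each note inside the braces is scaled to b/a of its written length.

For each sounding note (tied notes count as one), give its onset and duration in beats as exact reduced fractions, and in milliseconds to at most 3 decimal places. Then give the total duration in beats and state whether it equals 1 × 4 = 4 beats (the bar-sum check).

1) 0.0ms=0b +610.687ms=4/3b
2) 610.687ms=4/3b +610.687ms=4/3b
3) 1221.374ms=8/3b +610.687ms=4/3b
Σ=4b of 4 (131bpm 4/4) — PASS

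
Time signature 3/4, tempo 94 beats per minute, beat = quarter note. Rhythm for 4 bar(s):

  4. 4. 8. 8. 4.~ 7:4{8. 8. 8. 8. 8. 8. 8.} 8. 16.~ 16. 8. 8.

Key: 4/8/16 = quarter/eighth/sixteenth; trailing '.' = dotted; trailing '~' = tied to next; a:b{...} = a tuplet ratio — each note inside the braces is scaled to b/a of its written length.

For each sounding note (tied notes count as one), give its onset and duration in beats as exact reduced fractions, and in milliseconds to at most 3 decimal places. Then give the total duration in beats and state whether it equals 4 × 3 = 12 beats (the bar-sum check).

1) 0.0ms=0b +957.447ms=3/2b
2) 957.447ms=3/2b +957.447ms=3/2b
3) 1914.894ms=3b +478.723ms=3/4b
4) 2393.617ms=15/4b +478.723ms=3/4b
5) 2872.34ms=9/2b +1231.003ms=27/14b
6) 4103.343ms=45/7b +273.556ms=3/7b
7) 4376.9ms=48/7b +273.556ms=3/7b
8) 4650.456ms=51/7b +273.556ms=3/7b
9) 4924.012ms=54/7b +273.556ms=3/7b
10) 5197.568ms=57/7b +273.556ms=3/7b
11) 5471.125ms=60/7b +273.556ms=3/7b
12) 5744.681ms=9b +478.723ms=3/4b
13) 6223.404ms=39/4b +478.723ms=3/4b
14) 6702.128ms=21/2b +478.723ms=3/4b
15) 7180.851ms=45/4b +478.723ms=3/4b
Σ=12b of 12 (94bpm 3/4) — PASS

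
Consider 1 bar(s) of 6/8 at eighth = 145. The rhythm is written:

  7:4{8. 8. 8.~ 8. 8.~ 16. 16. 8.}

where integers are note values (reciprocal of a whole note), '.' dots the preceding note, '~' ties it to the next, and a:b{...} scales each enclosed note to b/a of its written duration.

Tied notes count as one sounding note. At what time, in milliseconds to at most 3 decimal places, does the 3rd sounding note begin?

1. 0.0ms @ 0 + 354.68ms (6/7)
2. 354.68ms @ 6/7 + 354.68ms (6/7)
3. 709.36ms @ 12/7 + 709.36ms (12/7)
4. 1418.719ms @ 24/7 + 532.02ms (9/7)
5. 1950.739ms @ 33/7 + 177.34ms (3/7)
6. 2128.079ms @ 36/7 + 354.68ms (6/7)

note 3 onset = 12/7b = 709.36ms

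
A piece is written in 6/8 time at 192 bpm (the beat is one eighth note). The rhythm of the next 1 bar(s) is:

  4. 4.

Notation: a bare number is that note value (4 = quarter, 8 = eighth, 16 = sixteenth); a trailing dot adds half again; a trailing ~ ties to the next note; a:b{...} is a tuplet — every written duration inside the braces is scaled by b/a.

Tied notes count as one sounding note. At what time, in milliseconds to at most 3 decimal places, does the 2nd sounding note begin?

1. 0.0ms @ 0 + 937.5ms (3)
2. 937.5ms @ 3 + 937.5ms (3)

note 2 onset = 3b = 937.5ms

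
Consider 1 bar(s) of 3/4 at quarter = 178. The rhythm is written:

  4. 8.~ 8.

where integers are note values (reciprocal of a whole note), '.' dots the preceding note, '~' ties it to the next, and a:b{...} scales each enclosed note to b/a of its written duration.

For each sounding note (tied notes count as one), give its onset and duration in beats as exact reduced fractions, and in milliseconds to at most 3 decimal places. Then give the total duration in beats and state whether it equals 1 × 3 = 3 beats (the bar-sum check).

1) 0.0ms=0b +505.618ms=3/2b
2) 505.618ms=3/2b +505.618ms=3/2b
Σ=3b of 3 (178bpm 3/4) — PASS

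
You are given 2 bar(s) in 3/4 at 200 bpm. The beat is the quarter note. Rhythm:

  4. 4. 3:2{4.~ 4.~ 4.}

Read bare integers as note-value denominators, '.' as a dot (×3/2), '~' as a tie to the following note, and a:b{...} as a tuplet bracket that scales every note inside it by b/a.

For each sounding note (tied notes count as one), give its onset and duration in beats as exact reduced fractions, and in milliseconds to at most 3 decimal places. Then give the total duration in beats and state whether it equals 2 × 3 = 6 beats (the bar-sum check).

1) 0.0ms=0b +450.0ms=3/2b
2) 450.0ms=3/2b +450.0ms=3/2b
3) 900.0ms=3b +900.0ms=3b
Σ=6b of 6 (200bpm 3/4) — PASS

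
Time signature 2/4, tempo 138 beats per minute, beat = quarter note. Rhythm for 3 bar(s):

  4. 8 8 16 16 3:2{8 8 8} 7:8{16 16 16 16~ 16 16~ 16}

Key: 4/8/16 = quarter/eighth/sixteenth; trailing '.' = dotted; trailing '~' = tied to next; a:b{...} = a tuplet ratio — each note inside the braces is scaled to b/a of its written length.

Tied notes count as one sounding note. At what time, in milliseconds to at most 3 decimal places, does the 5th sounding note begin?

note 5 onset = 11/4b = 1195.652ms

1. 0.0ms @ 0 + 652.174ms (3/2)
2. 652.174ms @ 3/2 + 217.391ms (1/2)
3. 869.565ms @ 2 + 217.391ms (1/2)
4. 1086.957ms @ 5/2 + 108.696ms (1/4)
5. 1195.652ms @ 11/4 + 108.696ms (1/4)
6. 1304.348ms @ 3 + 144.928ms (1/3)
7. 1449.275ms @ 10/3 + 144.928ms (1/3)
8. 1594.203ms @ 11/3 + 144.928ms (1/3)
9. 1739.13ms @ 4 + 124.224ms (2/7)
10. 1863.354ms @ 30/7 + 124.224ms (2/7)
11. 1987.578ms @ 32/7 + 124.224ms (2/7)
12. 2111.801ms @ 34/7 + 248.447ms (4/7)
13. 2360.248ms @ 38/7 + 248.447ms (4/7)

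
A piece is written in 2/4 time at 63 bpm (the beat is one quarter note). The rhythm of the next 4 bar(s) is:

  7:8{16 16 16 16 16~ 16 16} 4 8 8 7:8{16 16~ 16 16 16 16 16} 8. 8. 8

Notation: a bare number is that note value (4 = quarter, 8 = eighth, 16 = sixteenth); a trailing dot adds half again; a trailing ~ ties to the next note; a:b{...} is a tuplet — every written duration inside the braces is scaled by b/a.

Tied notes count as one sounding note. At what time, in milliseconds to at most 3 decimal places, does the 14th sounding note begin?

note 14 onset = 38/7b = 5170.068ms

1. 0.0ms @ 0 + 272.109ms (2/7)
2. 272.109ms @ 2/7 + 272.109ms (2/7)
3. 544.218ms @ 4/7 + 272.109ms (2/7)
4. 816.327ms @ 6/7 + 272.109ms (2/7)
5. 1088.435ms @ 8/7 + 544.218ms (4/7)
6. 1632.653ms @ 12/7 + 272.109ms (2/7)
7. 1904.762ms @ 2 + 952.381ms (1)
8. 2857.143ms @ 3 + 476.19ms (1/2)
9. 3333.333ms @ 7/2 + 476.19ms (1/2)
10. 3809.524ms @ 4 + 272.109ms (2/7)
11. 4081.633ms @ 30/7 + 544.218ms (4/7)
12. 4625.85ms @ 34/7 + 272.109ms (2/7)
13. 4897.959ms @ 36/7 + 272.109ms (2/7)
14. 5170.068ms @ 38/7 + 272.109ms (2/7)
15. 5442.177ms @ 40/7 + 272.109ms (2/7)
16. 5714.286ms @ 6 + 714.286ms (3/4)
17. 6428.571ms @ 27/4 + 714.286ms (3/4)
18. 7142.857ms @ 15/2 + 476.19ms (1/2)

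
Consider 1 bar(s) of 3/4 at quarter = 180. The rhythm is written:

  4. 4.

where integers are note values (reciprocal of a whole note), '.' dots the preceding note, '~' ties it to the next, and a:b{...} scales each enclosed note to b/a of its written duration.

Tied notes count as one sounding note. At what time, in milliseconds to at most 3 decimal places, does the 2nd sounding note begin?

1. 0.0ms @ 0 + 500.0ms (3/2)
2. 500.0ms @ 3/2 + 500.0ms (3/2)

note 2 onset = 3/2b = 500.0ms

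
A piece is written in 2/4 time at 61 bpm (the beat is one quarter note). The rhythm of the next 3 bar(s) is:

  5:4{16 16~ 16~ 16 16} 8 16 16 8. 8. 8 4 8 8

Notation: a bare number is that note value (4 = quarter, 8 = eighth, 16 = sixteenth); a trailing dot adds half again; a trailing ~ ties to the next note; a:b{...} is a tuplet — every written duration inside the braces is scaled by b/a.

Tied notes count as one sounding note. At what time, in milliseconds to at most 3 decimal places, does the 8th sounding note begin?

1. 0.0ms @ 0 + 196.721ms (1/5)
2. 196.721ms @ 1/5 + 590.164ms (3/5)
3. 786.885ms @ 4/5 + 196.721ms (1/5)
4. 983.607ms @ 1 + 491.803ms (1/2)
5. 1475.41ms @ 3/2 + 245.902ms (1/4)
6. 1721.311ms @ 7/4 + 245.902ms (1/4)
7. 1967.213ms @ 2 + 737.705ms (3/4)
8. 2704.918ms @ 11/4 + 737.705ms (3/4)
9. 3442.623ms @ 7/2 + 491.803ms (1/2)
10. 3934.426ms @ 4 + 983.607ms (1)
11. 4918.033ms @ 5 + 491.803ms (1/2)
12. 5409.836ms @ 11/2 + 491.803ms (1/2)

note 8 onset = 11/4b = 2704.918ms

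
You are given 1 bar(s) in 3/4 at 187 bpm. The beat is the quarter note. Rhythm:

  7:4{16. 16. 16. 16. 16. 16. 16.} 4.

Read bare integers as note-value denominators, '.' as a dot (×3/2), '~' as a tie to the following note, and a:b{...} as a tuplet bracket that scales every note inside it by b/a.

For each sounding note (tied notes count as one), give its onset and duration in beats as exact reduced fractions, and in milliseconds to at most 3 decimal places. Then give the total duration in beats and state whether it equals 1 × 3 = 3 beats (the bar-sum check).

1) 0.0ms=0b +68.755ms=3/14b
2) 68.755ms=3/14b +68.755ms=3/14b
3) 137.51ms=3/7b +68.755ms=3/14b
4) 206.264ms=9/14b +68.755ms=3/14b
5) 275.019ms=6/7b +68.755ms=3/14b
6) 343.774ms=15/14b +68.755ms=3/14b
7) 412.529ms=9/7b +68.755ms=3/14b
8) 481.283ms=3/2b +481.283ms=3/2b
Σ=3b of 3 (187bpm 3/4) — PASS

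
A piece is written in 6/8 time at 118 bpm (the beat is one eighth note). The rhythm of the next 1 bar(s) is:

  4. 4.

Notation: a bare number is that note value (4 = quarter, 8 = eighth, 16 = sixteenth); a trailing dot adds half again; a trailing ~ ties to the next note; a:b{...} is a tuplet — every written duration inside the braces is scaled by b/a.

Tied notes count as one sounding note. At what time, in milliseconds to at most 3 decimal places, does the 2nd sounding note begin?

1. 0.0ms @ 0 + 1525.424ms (3)
2. 1525.424ms @ 3 + 1525.424ms (3)

note 2 onset = 3b = 1525.424ms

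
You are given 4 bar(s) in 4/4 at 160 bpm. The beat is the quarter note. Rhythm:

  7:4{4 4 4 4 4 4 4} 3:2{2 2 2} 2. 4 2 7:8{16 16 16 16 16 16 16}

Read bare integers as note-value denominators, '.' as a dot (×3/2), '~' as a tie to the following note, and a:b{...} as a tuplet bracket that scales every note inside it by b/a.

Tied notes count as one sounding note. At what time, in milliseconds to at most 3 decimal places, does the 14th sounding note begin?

note 14 onset = 14b = 5250.0ms

1. 0.0ms @ 0 + 214.286ms (4/7)
2. 214.286ms @ 4/7 + 214.286ms (4/7)
3. 428.571ms @ 8/7 + 214.286ms (4/7)
4. 642.857ms @ 12/7 + 214.286ms (4/7)
5. 857.143ms @ 16/7 + 214.286ms (4/7)
6. 1071.429ms @ 20/7 + 214.286ms (4/7)
7. 1285.714ms @ 24/7 + 214.286ms (4/7)
8. 1500.0ms @ 4 + 500.0ms (4/3)
9. 2000.0ms @ 16/3 + 500.0ms (4/3)
10. 2500.0ms @ 20/3 + 500.0ms (4/3)
11. 3000.0ms @ 8 + 1125.0ms (3)
12. 4125.0ms @ 11 + 375.0ms (1)
13. 4500.0ms @ 12 + 750.0ms (2)
14. 5250.0ms @ 14 + 107.143ms (2/7)
15. 5357.143ms @ 100/7 + 107.143ms (2/7)
16. 5464.286ms @ 102/7 + 107.143ms (2/7)
17. 5571.429ms @ 104/7 + 107.143ms (2/7)
18. 5678.571ms @ 106/7 + 107.143ms (2/7)
19. 5785.714ms @ 108/7 + 107.143ms (2/7)
20. 5892.857ms @ 110/7 + 107.143ms (2/7)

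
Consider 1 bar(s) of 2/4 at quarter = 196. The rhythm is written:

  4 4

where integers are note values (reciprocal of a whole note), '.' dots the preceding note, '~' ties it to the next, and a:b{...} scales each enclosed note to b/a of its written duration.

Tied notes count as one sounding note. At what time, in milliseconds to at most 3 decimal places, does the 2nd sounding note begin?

1. 0.0ms @ 0 + 306.122ms (1)
2. 306.122ms @ 1 + 306.122ms (1)

note 2 onset = 1b = 306.122ms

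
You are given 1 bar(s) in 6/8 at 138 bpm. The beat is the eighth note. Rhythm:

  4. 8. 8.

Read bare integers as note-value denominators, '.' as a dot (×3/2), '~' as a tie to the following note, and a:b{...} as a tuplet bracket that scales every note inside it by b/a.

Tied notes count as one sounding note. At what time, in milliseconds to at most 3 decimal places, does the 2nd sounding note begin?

note 2 onset = 3b = 1304.348ms

1. 0.0ms @ 0 + 1304.348ms (3)
2. 1304.348ms @ 3 + 652.174ms (3/2)
3. 1956.522ms @ 9/2 + 652.174ms (3/2)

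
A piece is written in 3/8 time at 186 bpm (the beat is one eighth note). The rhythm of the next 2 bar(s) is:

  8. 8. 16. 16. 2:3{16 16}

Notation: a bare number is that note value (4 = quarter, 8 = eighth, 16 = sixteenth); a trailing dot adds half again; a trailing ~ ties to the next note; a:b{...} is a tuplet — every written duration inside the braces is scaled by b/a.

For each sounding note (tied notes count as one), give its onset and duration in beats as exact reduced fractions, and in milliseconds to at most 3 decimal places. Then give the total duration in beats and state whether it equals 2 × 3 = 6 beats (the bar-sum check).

1) 0.0ms=0b +483.871ms=3/2b
2) 483.871ms=3/2b +483.871ms=3/2b
3) 967.742ms=3b +241.935ms=3/4b
4) 1209.677ms=15/4b +241.935ms=3/4b
5) 1451.613ms=9/2b +241.935ms=3/4b
6) 1693.548ms=21/4b +241.935ms=3/4b
Σ=6b of 6 (186bpm 3/8) — PASS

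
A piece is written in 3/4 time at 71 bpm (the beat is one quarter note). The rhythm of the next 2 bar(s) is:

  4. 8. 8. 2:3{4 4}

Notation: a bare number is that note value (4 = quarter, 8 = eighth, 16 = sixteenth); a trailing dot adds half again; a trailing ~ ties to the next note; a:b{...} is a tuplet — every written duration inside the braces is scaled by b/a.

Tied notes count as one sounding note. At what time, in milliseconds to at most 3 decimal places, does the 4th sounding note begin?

note 4 onset = 3b = 2535.211ms

1. 0.0ms @ 0 + 1267.606ms (3/2)
2. 1267.606ms @ 3/2 + 633.803ms (3/4)
3. 1901.408ms @ 9/4 + 633.803ms (3/4)
4. 2535.211ms @ 3 + 1267.606ms (3/2)
5. 3802.817ms @ 9/2 + 1267.606ms (3/2)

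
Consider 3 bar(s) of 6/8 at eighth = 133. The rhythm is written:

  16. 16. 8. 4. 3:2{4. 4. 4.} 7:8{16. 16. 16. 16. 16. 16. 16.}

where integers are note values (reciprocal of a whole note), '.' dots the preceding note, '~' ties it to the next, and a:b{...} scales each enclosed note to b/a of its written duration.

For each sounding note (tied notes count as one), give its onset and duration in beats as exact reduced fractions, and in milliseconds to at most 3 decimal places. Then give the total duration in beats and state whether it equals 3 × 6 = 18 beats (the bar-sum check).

1) 0.0ms=0b +338.346ms=3/4b
2) 338.346ms=3/4b +338.346ms=3/4b
3) 676.692ms=3/2b +676.692ms=3/2b
4) 1353.383ms=3b +1353.383ms=3b
5) 2706.767ms=6b +902.256ms=2b
6) 3609.023ms=8b +902.256ms=2b
7) 4511.278ms=10b +902.256ms=2b
8) 5413.534ms=12b +386.681ms=6/7b
9) 5800.215ms=90/7b +386.681ms=6/7b
10) 6186.896ms=96/7b +386.681ms=6/7b
11) 6573.577ms=102/7b +386.681ms=6/7b
12) 6960.258ms=108/7b +386.681ms=6/7b
13) 7346.939ms=114/7b +386.681ms=6/7b
14) 7733.62ms=120/7b +386.681ms=6/7b
Σ=18b of 18 (133bpm 6/8) — PASS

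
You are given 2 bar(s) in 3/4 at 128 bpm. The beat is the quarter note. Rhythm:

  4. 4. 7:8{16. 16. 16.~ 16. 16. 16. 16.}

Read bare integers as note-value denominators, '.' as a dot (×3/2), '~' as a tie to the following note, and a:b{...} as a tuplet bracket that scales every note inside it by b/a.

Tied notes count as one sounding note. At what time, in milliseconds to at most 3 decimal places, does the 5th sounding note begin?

note 5 onset = 27/7b = 1808.036ms

1. 0.0ms @ 0 + 703.125ms (3/2)
2. 703.125ms @ 3/2 + 703.125ms (3/2)
3. 1406.25ms @ 3 + 200.893ms (3/7)
4. 1607.143ms @ 24/7 + 200.893ms (3/7)
5. 1808.036ms @ 27/7 + 401.786ms (6/7)
6. 2209.821ms @ 33/7 + 200.893ms (3/7)
7. 2410.714ms @ 36/7 + 200.893ms (3/7)
8. 2611.607ms @ 39/7 + 200.893ms (3/7)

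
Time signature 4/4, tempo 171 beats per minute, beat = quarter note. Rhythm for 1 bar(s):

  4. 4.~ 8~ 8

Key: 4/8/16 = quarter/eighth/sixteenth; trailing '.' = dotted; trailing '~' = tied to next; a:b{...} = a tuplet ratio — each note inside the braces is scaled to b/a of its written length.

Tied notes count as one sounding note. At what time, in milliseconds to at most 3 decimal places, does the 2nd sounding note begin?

1. 0.0ms @ 0 + 526.316ms (3/2)
2. 526.316ms @ 3/2 + 877.193ms (5/2)

note 2 onset = 3/2b = 526.316ms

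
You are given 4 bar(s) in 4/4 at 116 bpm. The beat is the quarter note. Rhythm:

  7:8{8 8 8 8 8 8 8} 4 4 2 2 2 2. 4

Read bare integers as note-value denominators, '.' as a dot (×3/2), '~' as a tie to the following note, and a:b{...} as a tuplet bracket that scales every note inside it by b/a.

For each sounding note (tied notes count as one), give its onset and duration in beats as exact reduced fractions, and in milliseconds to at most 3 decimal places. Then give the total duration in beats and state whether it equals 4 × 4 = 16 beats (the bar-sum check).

1) 0.0ms=0b +295.567ms=4/7b
2) 295.567ms=4/7b +295.567ms=4/7b
3) 591.133ms=8/7b +295.567ms=4/7b
4) 886.7ms=12/7b +295.567ms=4/7b
5) 1182.266ms=16/7b +295.567ms=4/7b
6) 1477.833ms=20/7b +295.567ms=4/7b
7) 1773.399ms=24/7b +295.567ms=4/7b
8) 2068.966ms=4b +517.241ms=1b
9) 2586.207ms=5b +517.241ms=1b
10) 3103.448ms=6b +1034.483ms=2b
11) 4137.931ms=8b +1034.483ms=2b
12) 5172.414ms=10b +1034.483ms=2b
13) 6206.897ms=12b +1551.724ms=3b
14) 7758.621ms=15b +517.241ms=1b
Σ=16b of 16 (116bpm 4/4) — PASS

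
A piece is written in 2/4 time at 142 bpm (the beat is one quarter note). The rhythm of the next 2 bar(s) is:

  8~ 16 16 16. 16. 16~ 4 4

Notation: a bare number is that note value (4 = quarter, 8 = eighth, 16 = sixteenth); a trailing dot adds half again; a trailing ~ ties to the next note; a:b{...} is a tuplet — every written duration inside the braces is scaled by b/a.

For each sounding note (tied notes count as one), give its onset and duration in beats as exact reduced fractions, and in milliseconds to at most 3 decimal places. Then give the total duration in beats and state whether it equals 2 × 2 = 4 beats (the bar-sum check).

1) 0.0ms=0b +316.901ms=3/4b
2) 316.901ms=3/4b +105.634ms=1/4b
3) 422.535ms=1b +158.451ms=3/8b
4) 580.986ms=11/8b +158.451ms=3/8b
5) 739.437ms=7/4b +528.169ms=5/4b
6) 1267.606ms=3b +422.535ms=1b
Σ=4b of 4 (142bpm 2/4) — PASS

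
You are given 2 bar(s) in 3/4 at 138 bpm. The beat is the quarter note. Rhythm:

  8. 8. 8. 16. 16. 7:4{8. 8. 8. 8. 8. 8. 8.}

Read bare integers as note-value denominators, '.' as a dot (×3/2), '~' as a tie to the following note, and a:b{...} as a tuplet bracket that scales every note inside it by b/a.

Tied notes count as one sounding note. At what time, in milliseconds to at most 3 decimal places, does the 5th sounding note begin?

1. 0.0ms @ 0 + 326.087ms (3/4)
2. 326.087ms @ 3/4 + 326.087ms (3/4)
3. 652.174ms @ 3/2 + 326.087ms (3/4)
4. 978.261ms @ 9/4 + 163.043ms (3/8)
5. 1141.304ms @ 21/8 + 163.043ms (3/8)
6. 1304.348ms @ 3 + 186.335ms (3/7)
7. 1490.683ms @ 24/7 + 186.335ms (3/7)
8. 1677.019ms @ 27/7 + 186.335ms (3/7)
9. 1863.354ms @ 30/7 + 186.335ms (3/7)
10. 2049.689ms @ 33/7 + 186.335ms (3/7)
11. 2236.025ms @ 36/7 + 186.335ms (3/7)
12. 2422.36ms @ 39/7 + 186.335ms (3/7)

note 5 onset = 21/8b = 1141.304ms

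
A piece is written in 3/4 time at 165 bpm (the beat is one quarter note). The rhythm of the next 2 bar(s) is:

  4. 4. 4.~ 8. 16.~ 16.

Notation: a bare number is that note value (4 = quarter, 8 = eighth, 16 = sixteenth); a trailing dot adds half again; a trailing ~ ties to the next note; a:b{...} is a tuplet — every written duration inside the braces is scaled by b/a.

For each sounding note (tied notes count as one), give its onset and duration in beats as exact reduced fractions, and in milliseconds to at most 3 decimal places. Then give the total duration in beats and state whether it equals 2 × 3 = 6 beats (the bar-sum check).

1) 0.0ms=0b +545.455ms=3/2b
2) 545.455ms=3/2b +545.455ms=3/2b
3) 1090.909ms=3b +818.182ms=9/4b
4) 1909.091ms=21/4b +272.727ms=3/4b
Σ=6b of 6 (165bpm 3/4) — PASS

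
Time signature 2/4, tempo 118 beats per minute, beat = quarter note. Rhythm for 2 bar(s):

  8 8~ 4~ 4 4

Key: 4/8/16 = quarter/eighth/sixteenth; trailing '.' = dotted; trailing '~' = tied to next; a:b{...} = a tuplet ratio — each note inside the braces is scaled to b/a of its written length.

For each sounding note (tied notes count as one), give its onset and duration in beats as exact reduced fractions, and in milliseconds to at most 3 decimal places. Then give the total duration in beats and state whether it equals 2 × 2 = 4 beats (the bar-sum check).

1) 0.0ms=0b +254.237ms=1/2b
2) 254.237ms=1/2b +1271.186ms=5/2b
3) 1525.424ms=3b +508.475ms=1b
Σ=4b of 4 (118bpm 2/4) — PASS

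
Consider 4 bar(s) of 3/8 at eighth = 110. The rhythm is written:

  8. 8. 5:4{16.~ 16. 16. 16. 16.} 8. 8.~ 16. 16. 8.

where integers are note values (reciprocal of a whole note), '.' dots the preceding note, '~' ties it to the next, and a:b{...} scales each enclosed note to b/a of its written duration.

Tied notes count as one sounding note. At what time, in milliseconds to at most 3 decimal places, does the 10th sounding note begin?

1. 0.0ms @ 0 + 818.182ms (3/2)
2. 818.182ms @ 3/2 + 818.182ms (3/2)
3. 1636.364ms @ 3 + 654.545ms (6/5)
4. 2290.909ms @ 21/5 + 327.273ms (3/5)
5. 2618.182ms @ 24/5 + 327.273ms (3/5)
6. 2945.455ms @ 27/5 + 327.273ms (3/5)
7. 3272.727ms @ 6 + 818.182ms (3/2)
8. 4090.909ms @ 15/2 + 1227.273ms (9/4)
9. 5318.182ms @ 39/4 + 409.091ms (3/4)
10. 5727.273ms @ 21/2 + 818.182ms (3/2)

note 10 onset = 21/2b = 5727.273ms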